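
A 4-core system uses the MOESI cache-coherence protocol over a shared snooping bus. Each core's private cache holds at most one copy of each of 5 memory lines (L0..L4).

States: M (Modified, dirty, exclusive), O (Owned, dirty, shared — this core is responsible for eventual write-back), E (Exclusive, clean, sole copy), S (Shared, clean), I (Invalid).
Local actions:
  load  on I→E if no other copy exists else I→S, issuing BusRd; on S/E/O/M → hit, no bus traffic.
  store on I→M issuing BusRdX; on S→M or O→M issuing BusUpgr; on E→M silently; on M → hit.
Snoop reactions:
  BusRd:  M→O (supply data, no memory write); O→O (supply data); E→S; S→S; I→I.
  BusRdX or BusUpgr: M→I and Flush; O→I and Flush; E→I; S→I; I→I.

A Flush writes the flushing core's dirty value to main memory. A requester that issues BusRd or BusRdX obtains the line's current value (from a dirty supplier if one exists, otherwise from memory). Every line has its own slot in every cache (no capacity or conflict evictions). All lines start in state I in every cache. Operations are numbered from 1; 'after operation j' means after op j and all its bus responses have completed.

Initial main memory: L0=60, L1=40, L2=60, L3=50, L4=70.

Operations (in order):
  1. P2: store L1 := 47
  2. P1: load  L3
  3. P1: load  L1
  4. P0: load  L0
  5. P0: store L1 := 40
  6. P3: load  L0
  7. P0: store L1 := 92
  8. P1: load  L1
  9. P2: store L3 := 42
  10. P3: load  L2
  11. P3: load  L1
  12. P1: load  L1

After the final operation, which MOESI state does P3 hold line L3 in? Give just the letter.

state = I

step 1: P2: store L1 := 47  ⟶  IIMI  (L1)  txn=BusRdX  M[L1]=40
step 2: P1: load  L3  ⟶  IEII  (L3)  txn=BusRd  M[L3]=50
step 3: P1: load  L1  ⟶  ISOI  (L1)  txn=BusRd  M[L1]=40
step 4: P0: load  L0  ⟶  EIII  (L0)  txn=BusRd  M[L0]=60
step 5: P0: store L1 := 40  ⟶  MIII  (L1)  txn=BusRdX+Flush  M[L1]=47
step 6: P3: load  L0  ⟶  SIIS  (L0)  txn=BusRd  M[L0]=60
step 7: P0: store L1 := 92  ⟶  MIII  (L1)  txn=∅  M[L1]=47
step 8: P1: load  L1  ⟶  OSII  (L1)  txn=BusRd  M[L1]=47
step 9: P2: store L3 := 42  ⟶  IIMI  (L3)  txn=BusRdX  M[L3]=50
step 10: P3: load  L2  ⟶  IIIE  (L2)  txn=BusRd  M[L2]=60
step 11: P3: load  L1  ⟶  OSIS  (L1)  txn=BusRd  M[L1]=47
step 12: P1: load  L1  ⟶  OSIS  (L1)  txn=∅  M[L1]=47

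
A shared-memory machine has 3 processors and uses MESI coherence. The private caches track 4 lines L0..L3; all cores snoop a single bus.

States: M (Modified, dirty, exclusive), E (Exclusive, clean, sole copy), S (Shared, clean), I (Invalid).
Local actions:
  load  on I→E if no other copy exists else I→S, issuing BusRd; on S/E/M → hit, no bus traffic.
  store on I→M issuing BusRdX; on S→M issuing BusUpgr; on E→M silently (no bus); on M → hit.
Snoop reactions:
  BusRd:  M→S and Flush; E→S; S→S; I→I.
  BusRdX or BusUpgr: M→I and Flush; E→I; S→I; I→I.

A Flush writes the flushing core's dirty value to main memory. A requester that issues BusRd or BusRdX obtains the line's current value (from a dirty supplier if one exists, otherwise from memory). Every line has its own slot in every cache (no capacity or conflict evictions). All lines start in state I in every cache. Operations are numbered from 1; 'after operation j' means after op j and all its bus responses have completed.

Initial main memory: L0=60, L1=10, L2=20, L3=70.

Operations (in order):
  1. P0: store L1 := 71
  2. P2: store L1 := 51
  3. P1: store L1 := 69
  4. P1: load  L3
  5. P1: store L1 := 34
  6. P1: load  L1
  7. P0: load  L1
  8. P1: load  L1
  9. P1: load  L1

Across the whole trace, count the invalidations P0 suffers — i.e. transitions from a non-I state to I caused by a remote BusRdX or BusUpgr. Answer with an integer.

invalidations = 1

[1] P0: store L1 := 71 | P0:M(71), P1:I, P2:I | bus: BusRdX
[2] P2: store L1 := 51 | P0:I, P1:I, P2:M(51) | bus: BusRdX,Flush
[3] P1: store L1 := 69 | P0:I, P1:M(69), P2:I | bus: BusRdX,Flush
[4] P1: load  L3 | P0:I, P1:E(70), P2:I | bus: BusRd
[5] P1: store L1 := 34 | P0:I, P1:M(34), P2:I | bus: none
[6] P1: load  L1 | P0:I, P1:M(34), P2:I | bus: none
[7] P0: load  L1 | P0:S(34), P1:S(34), P2:I | bus: BusRd,Flush
[8] P1: load  L1 | P0:S(34), P1:S(34), P2:I | bus: none
[9] P1: load  L1 | P0:S(34), P1:S(34), P2:I | bus: none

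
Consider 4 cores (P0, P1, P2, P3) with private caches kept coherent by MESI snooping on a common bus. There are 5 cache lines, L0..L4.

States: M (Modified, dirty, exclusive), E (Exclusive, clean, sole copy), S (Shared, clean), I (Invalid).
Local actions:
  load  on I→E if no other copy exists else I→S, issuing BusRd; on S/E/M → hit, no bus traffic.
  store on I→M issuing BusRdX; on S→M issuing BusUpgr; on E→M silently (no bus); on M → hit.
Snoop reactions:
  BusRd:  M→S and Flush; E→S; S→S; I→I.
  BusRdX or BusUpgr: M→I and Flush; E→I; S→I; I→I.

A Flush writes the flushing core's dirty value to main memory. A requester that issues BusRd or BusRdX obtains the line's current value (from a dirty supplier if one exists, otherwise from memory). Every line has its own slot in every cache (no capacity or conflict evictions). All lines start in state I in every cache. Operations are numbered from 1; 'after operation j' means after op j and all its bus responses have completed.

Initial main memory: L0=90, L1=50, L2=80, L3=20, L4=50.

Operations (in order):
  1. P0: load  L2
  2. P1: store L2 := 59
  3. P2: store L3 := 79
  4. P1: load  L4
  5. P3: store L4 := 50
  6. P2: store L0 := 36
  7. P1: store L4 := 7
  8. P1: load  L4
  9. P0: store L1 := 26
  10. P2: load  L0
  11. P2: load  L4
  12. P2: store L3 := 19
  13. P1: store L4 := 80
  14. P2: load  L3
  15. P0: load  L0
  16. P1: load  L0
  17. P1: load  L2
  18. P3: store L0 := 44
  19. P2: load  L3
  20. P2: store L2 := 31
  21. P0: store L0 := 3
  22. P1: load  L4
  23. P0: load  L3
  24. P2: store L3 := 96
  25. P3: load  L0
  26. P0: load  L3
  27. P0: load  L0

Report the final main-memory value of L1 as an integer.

memory[L1] = 50

[1] P0: load  L2 | P0:E(80), P1:I, P2:I, P3:I | bus: BusRd
[2] P1: store L2 := 59 | P0:I, P1:M(59), P2:I, P3:I | bus: BusRdX
[3] P2: store L3 := 79 | P0:I, P1:I, P2:M(79), P3:I | bus: BusRdX
[4] P1: load  L4 | P0:I, P1:E(50), P2:I, P3:I | bus: BusRd
[5] P3: store L4 := 50 | P0:I, P1:I, P2:I, P3:M(50) | bus: BusRdX
[6] P2: store L0 := 36 | P0:I, P1:I, P2:M(36), P3:I | bus: BusRdX
[7] P1: store L4 := 7 | P0:I, P1:M(7), P2:I, P3:I | bus: BusRdX,Flush
[8] P1: load  L4 | P0:I, P1:M(7), P2:I, P3:I | bus: none
[9] P0: store L1 := 26 | P0:M(26), P1:I, P2:I, P3:I | bus: BusRdX
[10] P2: load  L0 | P0:I, P1:I, P2:M(36), P3:I | bus: none
[11] P2: load  L4 | P0:I, P1:S(7), P2:S(7), P3:I | bus: BusRd,Flush
[12] P2: store L3 := 19 | P0:I, P1:I, P2:M(19), P3:I | bus: none
[13] P1: store L4 := 80 | P0:I, P1:M(80), P2:I, P3:I | bus: BusUpgr
[14] P2: load  L3 | P0:I, P1:I, P2:M(19), P3:I | bus: none
[15] P0: load  L0 | P0:S(36), P1:I, P2:S(36), P3:I | bus: BusRd,Flush
[16] P1: load  L0 | P0:S(36), P1:S(36), P2:S(36), P3:I | bus: BusRd
[17] P1: load  L2 | P0:I, P1:M(59), P2:I, P3:I | bus: none
[18] P3: store L0 := 44 | P0:I, P1:I, P2:I, P3:M(44) | bus: BusRdX
[19] P2: load  L3 | P0:I, P1:I, P2:M(19), P3:I | bus: none
[20] P2: store L2 := 31 | P0:I, P1:I, P2:M(31), P3:I | bus: BusRdX,Flush
[21] P0: store L0 := 3 | P0:M(3), P1:I, P2:I, P3:I | bus: BusRdX,Flush
[22] P1: load  L4 | P0:I, P1:M(80), P2:I, P3:I | bus: none
[23] P0: load  L3 | P0:S(19), P1:I, P2:S(19), P3:I | bus: BusRd,Flush
[24] P2: store L3 := 96 | P0:I, P1:I, P2:M(96), P3:I | bus: BusUpgr
[25] P3: load  L0 | P0:S(3), P1:I, P2:I, P3:S(3) | bus: BusRd,Flush
[26] P0: load  L3 | P0:S(96), P1:I, P2:S(96), P3:I | bus: BusRd,Flush
[27] P0: load  L0 | P0:S(3), P1:I, P2:I, P3:S(3) | bus: none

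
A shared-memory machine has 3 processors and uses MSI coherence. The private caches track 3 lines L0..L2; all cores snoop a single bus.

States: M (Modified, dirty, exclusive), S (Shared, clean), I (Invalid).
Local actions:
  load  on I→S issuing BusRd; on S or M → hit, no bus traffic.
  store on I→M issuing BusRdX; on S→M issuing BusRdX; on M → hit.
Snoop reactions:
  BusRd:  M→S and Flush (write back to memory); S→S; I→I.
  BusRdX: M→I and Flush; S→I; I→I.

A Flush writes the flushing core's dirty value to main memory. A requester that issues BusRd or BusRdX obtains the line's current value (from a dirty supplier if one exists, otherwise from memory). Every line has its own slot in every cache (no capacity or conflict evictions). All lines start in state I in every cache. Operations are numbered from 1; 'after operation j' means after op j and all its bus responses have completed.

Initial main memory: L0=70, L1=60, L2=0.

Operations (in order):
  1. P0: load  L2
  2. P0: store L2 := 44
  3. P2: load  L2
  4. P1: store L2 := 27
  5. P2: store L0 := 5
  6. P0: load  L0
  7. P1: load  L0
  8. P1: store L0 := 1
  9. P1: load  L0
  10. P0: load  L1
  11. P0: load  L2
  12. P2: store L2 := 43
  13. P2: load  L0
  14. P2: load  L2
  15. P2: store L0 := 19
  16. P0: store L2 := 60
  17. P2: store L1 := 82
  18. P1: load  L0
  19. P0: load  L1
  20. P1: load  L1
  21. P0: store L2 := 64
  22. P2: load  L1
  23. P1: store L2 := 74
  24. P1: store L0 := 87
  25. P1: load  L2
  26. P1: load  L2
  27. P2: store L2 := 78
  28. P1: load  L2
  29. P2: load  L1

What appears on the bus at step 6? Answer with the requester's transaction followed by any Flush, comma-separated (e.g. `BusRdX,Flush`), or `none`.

[1] P0: load  L2 | P0:S(0), P1:I, P2:I | bus: BusRd
[2] P0: store L2 := 44 | P0:M(44), P1:I, P2:I | bus: BusRdX
[3] P2: load  L2 | P0:S(44), P1:I, P2:S(44) | bus: BusRd,Flush
[4] P1: store L2 := 27 | P0:I, P1:M(27), P2:I | bus: BusRdX
[5] P2: store L0 := 5 | P0:I, P1:I, P2:M(5) | bus: BusRdX
[6] P0: load  L0 | P0:S(5), P1:I, P2:S(5) | bus: BusRd,Flush
[7] P1: load  L0 | P0:S(5), P1:S(5), P2:S(5) | bus: BusRd
[8] P1: store L0 := 1 | P0:I, P1:M(1), P2:I | bus: BusRdX
[9] P1: load  L0 | P0:I, P1:M(1), P2:I | bus: none
[10] P0: load  L1 | P0:S(60), P1:I, P2:I | bus: BusRd
[11] P0: load  L2 | P0:S(27), P1:S(27), P2:I | bus: BusRd,Flush
[12] P2: store L2 := 43 | P0:I, P1:I, P2:M(43) | bus: BusRdX
[13] P2: load  L0 | P0:I, P1:S(1), P2:S(1) | bus: BusRd,Flush
[14] P2: load  L2 | P0:I, P1:I, P2:M(43) | bus: none
[15] P2: store L0 := 19 | P0:I, P1:I, P2:M(19) | bus: BusRdX
[16] P0: store L2 := 60 | P0:M(60), P1:I, P2:I | bus: BusRdX,Flush
[17] P2: store L1 := 82 | P0:I, P1:I, P2:M(82) | bus: BusRdX
[18] P1: load  L0 | P0:I, P1:S(19), P2:S(19) | bus: BusRd,Flush
[19] P0: load  L1 | P0:S(82), P1:I, P2:S(82) | bus: BusRd,Flush
[20] P1: load  L1 | P0:S(82), P1:S(82), P2:S(82) | bus: BusRd
[21] P0: store L2 := 64 | P0:M(64), P1:I, P2:I | bus: none
[22] P2: load  L1 | P0:S(82), P1:S(82), P2:S(82) | bus: none
[23] P1: store L2 := 74 | P0:I, P1:M(74), P2:I | bus: BusRdX,Flush
[24] P1: store L0 := 87 | P0:I, P1:M(87), P2:I | bus: BusRdX
[25] P1: load  L2 | P0:I, P1:M(74), P2:I | bus: none
[26] P1: load  L2 | P0:I, P1:M(74), P2:I | bus: none
[27] P2: store L2 := 78 | P0:I, P1:I, P2:M(78) | bus: BusRdX,Flush
[28] P1: load  L2 | P0:I, P1:S(78), P2:S(78) | bus: BusRd,Flush
[29] P2: load  L1 | P0:S(82), P1:S(82), P2:S(82) | bus: none

bus = BusRd,Flush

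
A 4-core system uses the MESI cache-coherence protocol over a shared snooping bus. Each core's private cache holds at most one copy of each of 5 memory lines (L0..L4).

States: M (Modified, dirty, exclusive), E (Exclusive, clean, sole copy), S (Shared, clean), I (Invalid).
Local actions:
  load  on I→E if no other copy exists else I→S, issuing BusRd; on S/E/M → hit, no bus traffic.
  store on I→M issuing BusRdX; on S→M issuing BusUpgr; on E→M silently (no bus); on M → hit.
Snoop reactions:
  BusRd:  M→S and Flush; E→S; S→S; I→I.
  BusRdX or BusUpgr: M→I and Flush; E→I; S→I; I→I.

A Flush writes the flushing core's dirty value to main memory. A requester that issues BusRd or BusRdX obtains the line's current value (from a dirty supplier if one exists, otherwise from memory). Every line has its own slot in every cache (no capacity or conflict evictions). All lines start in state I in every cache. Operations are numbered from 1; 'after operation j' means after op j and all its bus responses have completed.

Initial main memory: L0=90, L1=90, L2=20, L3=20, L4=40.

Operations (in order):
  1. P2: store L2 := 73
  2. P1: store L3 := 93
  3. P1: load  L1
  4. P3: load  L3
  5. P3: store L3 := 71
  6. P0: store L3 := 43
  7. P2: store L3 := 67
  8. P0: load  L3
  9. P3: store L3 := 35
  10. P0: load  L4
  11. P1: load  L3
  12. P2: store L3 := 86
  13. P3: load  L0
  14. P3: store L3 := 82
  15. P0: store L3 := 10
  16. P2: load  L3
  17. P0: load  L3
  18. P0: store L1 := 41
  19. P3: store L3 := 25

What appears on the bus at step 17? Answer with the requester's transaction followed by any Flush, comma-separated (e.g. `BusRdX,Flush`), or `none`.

[1] P2: store L2 := 73 | P0:I, P1:I, P2:M(73), P3:I | bus: BusRdX
[2] P1: store L3 := 93 | P0:I, P1:M(93), P2:I, P3:I | bus: BusRdX
[3] P1: load  L1 | P0:I, P1:E(90), P2:I, P3:I | bus: BusRd
[4] P3: load  L3 | P0:I, P1:S(93), P2:I, P3:S(93) | bus: BusRd,Flush
[5] P3: store L3 := 71 | P0:I, P1:I, P2:I, P3:M(71) | bus: BusUpgr
[6] P0: store L3 := 43 | P0:M(43), P1:I, P2:I, P3:I | bus: BusRdX,Flush
[7] P2: store L3 := 67 | P0:I, P1:I, P2:M(67), P3:I | bus: BusRdX,Flush
[8] P0: load  L3 | P0:S(67), P1:I, P2:S(67), P3:I | bus: BusRd,Flush
[9] P3: store L3 := 35 | P0:I, P1:I, P2:I, P3:M(35) | bus: BusRdX
[10] P0: load  L4 | P0:E(40), P1:I, P2:I, P3:I | bus: BusRd
[11] P1: load  L3 | P0:I, P1:S(35), P2:I, P3:S(35) | bus: BusRd,Flush
[12] P2: store L3 := 86 | P0:I, P1:I, P2:M(86), P3:I | bus: BusRdX
[13] P3: load  L0 | P0:I, P1:I, P2:I, P3:E(90) | bus: BusRd
[14] P3: store L3 := 82 | P0:I, P1:I, P2:I, P3:M(82) | bus: BusRdX,Flush
[15] P0: store L3 := 10 | P0:M(10), P1:I, P2:I, P3:I | bus: BusRdX,Flush
[16] P2: load  L3 | P0:S(10), P1:I, P2:S(10), P3:I | bus: BusRd,Flush
[17] P0: load  L3 | P0:S(10), P1:I, P2:S(10), P3:I | bus: none
[18] P0: store L1 := 41 | P0:M(41), P1:I, P2:I, P3:I | bus: BusRdX
[19] P3: store L3 := 25 | P0:I, P1:I, P2:I, P3:M(25) | bus: BusRdX

bus = none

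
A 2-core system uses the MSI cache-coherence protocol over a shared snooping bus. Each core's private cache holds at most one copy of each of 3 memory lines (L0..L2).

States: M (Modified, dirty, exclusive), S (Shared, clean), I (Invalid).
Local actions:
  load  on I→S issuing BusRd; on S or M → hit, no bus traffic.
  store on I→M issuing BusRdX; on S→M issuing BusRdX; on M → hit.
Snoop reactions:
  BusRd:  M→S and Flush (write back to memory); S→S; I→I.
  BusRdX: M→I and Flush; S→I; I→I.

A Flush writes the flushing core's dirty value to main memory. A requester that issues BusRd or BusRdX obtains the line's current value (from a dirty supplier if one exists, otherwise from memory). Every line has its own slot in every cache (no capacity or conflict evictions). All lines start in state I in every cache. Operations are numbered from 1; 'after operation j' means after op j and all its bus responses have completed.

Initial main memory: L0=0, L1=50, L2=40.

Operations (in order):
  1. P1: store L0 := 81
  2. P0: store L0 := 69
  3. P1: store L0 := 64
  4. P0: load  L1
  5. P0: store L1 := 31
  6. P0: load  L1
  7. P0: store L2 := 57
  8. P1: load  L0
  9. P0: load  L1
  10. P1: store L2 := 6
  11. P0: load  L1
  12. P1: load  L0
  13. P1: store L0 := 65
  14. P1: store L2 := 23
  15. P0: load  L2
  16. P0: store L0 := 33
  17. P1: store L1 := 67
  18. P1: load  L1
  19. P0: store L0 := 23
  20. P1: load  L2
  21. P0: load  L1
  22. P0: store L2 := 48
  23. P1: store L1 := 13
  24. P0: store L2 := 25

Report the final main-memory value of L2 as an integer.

memory[L2] = 23

[1] P1: store L0 := 81 | P0:I, P1:M(81) | bus: BusRdX
[2] P0: store L0 := 69 | P0:M(69), P1:I | bus: BusRdX,Flush
[3] P1: store L0 := 64 | P0:I, P1:M(64) | bus: BusRdX,Flush
[4] P0: load  L1 | P0:S(50), P1:I | bus: BusRd
[5] P0: store L1 := 31 | P0:M(31), P1:I | bus: BusRdX
[6] P0: load  L1 | P0:M(31), P1:I | bus: none
[7] P0: store L2 := 57 | P0:M(57), P1:I | bus: BusRdX
[8] P1: load  L0 | P0:I, P1:M(64) | bus: none
[9] P0: load  L1 | P0:M(31), P1:I | bus: none
[10] P1: store L2 := 6 | P0:I, P1:M(6) | bus: BusRdX,Flush
[11] P0: load  L1 | P0:M(31), P1:I | bus: none
[12] P1: load  L0 | P0:I, P1:M(64) | bus: none
[13] P1: store L0 := 65 | P0:I, P1:M(65) | bus: none
[14] P1: store L2 := 23 | P0:I, P1:M(23) | bus: none
[15] P0: load  L2 | P0:S(23), P1:S(23) | bus: BusRd,Flush
[16] P0: store L0 := 33 | P0:M(33), P1:I | bus: BusRdX,Flush
[17] P1: store L1 := 67 | P0:I, P1:M(67) | bus: BusRdX,Flush
[18] P1: load  L1 | P0:I, P1:M(67) | bus: none
[19] P0: store L0 := 23 | P0:M(23), P1:I | bus: none
[20] P1: load  L2 | P0:S(23), P1:S(23) | bus: none
[21] P0: load  L1 | P0:S(67), P1:S(67) | bus: BusRd,Flush
[22] P0: store L2 := 48 | P0:M(48), P1:I | bus: BusRdX
[23] P1: store L1 := 13 | P0:I, P1:M(13) | bus: BusRdX
[24] P0: store L2 := 25 | P0:M(25), P1:I | bus: none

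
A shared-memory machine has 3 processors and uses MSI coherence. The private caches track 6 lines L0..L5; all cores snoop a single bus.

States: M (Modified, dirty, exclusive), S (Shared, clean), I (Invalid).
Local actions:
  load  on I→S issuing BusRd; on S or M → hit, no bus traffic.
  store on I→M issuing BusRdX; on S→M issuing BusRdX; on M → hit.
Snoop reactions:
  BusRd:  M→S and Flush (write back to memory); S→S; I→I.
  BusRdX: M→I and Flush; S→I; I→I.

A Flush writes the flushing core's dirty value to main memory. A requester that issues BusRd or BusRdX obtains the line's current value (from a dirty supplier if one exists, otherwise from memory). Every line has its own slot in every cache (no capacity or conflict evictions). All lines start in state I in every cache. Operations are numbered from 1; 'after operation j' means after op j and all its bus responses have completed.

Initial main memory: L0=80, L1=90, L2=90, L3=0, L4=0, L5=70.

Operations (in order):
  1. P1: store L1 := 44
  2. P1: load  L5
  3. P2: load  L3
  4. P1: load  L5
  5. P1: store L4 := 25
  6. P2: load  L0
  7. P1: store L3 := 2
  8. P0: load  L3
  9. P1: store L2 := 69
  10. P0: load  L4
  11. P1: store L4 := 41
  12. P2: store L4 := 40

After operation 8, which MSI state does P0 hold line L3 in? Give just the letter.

state = S

step 1: P1: store L1 := 44  ⟶  IMI  (L1)  txn=BusRdX  M[L1]=90
step 2: P1: load  L5  ⟶  ISI  (L5)  txn=BusRd  M[L5]=70
step 3: P2: load  L3  ⟶  IIS  (L3)  txn=BusRd  M[L3]=0
step 4: P1: load  L5  ⟶  ISI  (L5)  txn=∅  M[L5]=70
step 5: P1: store L4 := 25  ⟶  IMI  (L4)  txn=BusRdX  M[L4]=0
step 6: P2: load  L0  ⟶  IIS  (L0)  txn=BusRd  M[L0]=80
step 7: P1: store L3 := 2  ⟶  IMI  (L3)  txn=BusRdX  M[L3]=0
step 8: P0: load  L3  ⟶  SSI  (L3)  txn=BusRd+Flush  M[L3]=2
step 9: P1: store L2 := 69  ⟶  IMI  (L2)  txn=BusRdX  M[L2]=90
step 10: P0: load  L4  ⟶  SSI  (L4)  txn=BusRd+Flush  M[L4]=25
step 11: P1: store L4 := 41  ⟶  IMI  (L4)  txn=BusRdX  M[L4]=25
step 12: P2: store L4 := 40  ⟶  IIM  (L4)  txn=BusRdX+Flush  M[L4]=41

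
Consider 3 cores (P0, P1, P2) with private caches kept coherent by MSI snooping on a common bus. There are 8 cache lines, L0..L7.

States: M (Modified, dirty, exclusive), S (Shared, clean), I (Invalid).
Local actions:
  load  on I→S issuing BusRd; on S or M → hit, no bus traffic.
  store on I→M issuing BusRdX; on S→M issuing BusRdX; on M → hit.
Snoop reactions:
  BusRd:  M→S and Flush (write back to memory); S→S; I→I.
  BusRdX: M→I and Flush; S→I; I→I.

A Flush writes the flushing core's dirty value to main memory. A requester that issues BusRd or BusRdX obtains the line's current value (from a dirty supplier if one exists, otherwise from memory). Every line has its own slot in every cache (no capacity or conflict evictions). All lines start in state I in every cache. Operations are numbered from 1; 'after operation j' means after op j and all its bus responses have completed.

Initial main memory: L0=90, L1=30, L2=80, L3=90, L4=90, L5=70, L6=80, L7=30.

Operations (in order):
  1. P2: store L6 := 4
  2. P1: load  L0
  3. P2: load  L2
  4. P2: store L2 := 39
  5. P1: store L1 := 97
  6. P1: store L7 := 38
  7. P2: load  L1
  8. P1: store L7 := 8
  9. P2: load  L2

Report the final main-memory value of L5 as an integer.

step 1: P2: store L6 := 4  ⟶  IIM  (L6)  txn=BusRdX  M[L6]=80
step 2: P1: load  L0  ⟶  ISI  (L0)  txn=BusRd  M[L0]=90
step 3: P2: load  L2  ⟶  IIS  (L2)  txn=BusRd  M[L2]=80
step 4: P2: store L2 := 39  ⟶  IIM  (L2)  txn=BusRdX  M[L2]=80
step 5: P1: store L1 := 97  ⟶  IMI  (L1)  txn=BusRdX  M[L1]=30
step 6: P1: store L7 := 38  ⟶  IMI  (L7)  txn=BusRdX  M[L7]=30
step 7: P2: load  L1  ⟶  ISS  (L1)  txn=BusRd+Flush  M[L1]=97
step 8: P1: store L7 := 8  ⟶  IMI  (L7)  txn=∅  M[L7]=30
step 9: P2: load  L2  ⟶  IIM  (L2)  txn=∅  M[L2]=80

memory[L5] = 70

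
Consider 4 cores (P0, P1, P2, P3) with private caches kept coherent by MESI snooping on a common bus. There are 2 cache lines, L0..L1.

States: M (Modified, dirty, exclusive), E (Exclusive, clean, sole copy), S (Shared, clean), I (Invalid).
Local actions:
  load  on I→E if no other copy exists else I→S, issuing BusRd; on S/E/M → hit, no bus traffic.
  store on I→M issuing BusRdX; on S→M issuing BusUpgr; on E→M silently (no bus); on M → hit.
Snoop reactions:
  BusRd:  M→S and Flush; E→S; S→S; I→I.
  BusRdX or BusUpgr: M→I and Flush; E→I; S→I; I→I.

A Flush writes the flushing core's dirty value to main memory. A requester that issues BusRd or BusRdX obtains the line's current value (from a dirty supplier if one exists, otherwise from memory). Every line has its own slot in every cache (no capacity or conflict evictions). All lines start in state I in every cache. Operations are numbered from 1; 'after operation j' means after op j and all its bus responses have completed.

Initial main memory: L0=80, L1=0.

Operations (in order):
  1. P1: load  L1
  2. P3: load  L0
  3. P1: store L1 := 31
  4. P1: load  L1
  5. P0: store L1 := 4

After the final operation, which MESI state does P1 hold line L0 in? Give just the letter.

state = I

1. P1: load  L1  bus=[BusRd]  L1: P0=I P1=E P2=I P3=I  mem[L1]=0
2. P3: load  L0  bus=[BusRd]  L0: P0=I P1=I P2=I P3=E  mem[L0]=80
3. P1: store L1 := 31  bus=[-]  L1: P0=I P1=M P2=I P3=I  mem[L1]=0
4. P1: load  L1  bus=[-]  L1: P0=I P1=M P2=I P3=I  mem[L1]=0
5. P0: store L1 := 4  bus=[BusRdX,Flush]  L1: P0=M P1=I P2=I P3=I  mem[L1]=31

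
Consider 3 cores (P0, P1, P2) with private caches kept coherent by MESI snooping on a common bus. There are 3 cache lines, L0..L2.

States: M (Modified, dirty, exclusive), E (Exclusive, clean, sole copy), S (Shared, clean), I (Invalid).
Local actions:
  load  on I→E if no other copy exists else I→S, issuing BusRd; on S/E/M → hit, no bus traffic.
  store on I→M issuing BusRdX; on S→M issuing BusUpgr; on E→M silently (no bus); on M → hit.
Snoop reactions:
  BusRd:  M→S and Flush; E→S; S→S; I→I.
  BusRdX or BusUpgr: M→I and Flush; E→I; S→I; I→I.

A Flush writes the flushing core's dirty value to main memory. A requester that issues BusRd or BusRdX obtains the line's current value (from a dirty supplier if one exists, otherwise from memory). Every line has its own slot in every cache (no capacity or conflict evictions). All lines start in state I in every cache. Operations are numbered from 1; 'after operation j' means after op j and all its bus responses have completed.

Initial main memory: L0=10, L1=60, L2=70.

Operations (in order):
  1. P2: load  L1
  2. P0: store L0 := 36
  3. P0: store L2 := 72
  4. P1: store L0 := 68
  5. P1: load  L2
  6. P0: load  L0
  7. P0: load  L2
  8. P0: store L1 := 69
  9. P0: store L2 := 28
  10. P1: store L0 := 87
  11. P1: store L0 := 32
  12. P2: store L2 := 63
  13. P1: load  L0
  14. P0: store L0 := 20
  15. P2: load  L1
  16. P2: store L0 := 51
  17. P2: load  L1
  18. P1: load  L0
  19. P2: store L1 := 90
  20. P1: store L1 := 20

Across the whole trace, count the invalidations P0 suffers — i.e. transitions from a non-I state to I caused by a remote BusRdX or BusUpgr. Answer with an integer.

invalidations = 5

  op1 P2: load  L1 → I/I/E on L1; bus BusRd; mem=60
  op2 P0: store L0 := 36 → M/I/I on L0; bus BusRdX; mem=10
  op3 P0: store L2 := 72 → M/I/I on L2; bus BusRdX; mem=70
  op4 P1: store L0 := 68 → I/M/I on L0; bus BusRdX Flush; mem=36
  op5 P1: load  L2 → S/S/I on L2; bus BusRd Flush; mem=72
  op6 P0: load  L0 → S/S/I on L0; bus BusRd Flush; mem=68
  op7 P0: load  L2 → S/S/I on L2; bus (none); mem=72
  op8 P0: store L1 := 69 → M/I/I on L1; bus BusRdX; mem=60
  op9 P0: store L2 := 28 → M/I/I on L2; bus BusUpgr; mem=72
  op10 P1: store L0 := 87 → I/M/I on L0; bus BusUpgr; mem=68
  op11 P1: store L0 := 32 → I/M/I on L0; bus (none); mem=68
  op12 P2: store L2 := 63 → I/I/M on L2; bus BusRdX Flush; mem=28
  op13 P1: load  L0 → I/M/I on L0; bus (none); mem=68
  op14 P0: store L0 := 20 → M/I/I on L0; bus BusRdX Flush; mem=32
  op15 P2: load  L1 → S/I/S on L1; bus BusRd Flush; mem=69
  op16 P2: store L0 := 51 → I/I/M on L0; bus BusRdX Flush; mem=20
  op17 P2: load  L1 → S/I/S on L1; bus (none); mem=69
  op18 P1: load  L0 → I/S/S on L0; bus BusRd Flush; mem=51
  op19 P2: store L1 := 90 → I/I/M on L1; bus BusUpgr; mem=69
  op20 P1: store L1 := 20 → I/M/I on L1; bus BusRdX Flush; mem=90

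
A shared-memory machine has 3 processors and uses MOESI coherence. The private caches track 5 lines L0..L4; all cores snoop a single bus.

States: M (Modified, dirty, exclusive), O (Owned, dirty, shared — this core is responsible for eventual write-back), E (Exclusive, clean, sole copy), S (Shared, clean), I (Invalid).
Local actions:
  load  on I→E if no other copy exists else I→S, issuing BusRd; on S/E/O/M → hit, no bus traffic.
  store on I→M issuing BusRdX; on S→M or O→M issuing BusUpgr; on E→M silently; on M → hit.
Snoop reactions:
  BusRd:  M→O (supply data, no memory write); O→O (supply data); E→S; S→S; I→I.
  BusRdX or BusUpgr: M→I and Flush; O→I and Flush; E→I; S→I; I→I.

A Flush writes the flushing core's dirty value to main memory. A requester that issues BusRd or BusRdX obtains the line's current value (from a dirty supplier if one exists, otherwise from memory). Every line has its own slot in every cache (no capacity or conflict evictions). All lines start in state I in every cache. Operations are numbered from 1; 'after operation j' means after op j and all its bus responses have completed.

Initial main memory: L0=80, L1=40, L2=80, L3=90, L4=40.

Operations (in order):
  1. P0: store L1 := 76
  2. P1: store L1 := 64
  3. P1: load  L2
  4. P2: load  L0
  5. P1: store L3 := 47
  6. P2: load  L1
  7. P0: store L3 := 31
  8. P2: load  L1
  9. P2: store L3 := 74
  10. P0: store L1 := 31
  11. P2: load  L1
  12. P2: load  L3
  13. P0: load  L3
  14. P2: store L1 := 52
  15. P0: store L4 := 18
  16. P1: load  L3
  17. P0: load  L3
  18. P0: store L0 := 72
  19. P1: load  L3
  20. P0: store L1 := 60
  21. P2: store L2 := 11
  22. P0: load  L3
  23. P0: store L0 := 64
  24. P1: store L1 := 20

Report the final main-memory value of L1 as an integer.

memory[L1] = 60

1. P0: store L1 := 76  bus=[BusRdX]  L1: P0=M P1=I P2=I  mem[L1]=40
2. P1: store L1 := 64  bus=[BusRdX,Flush]  L1: P0=I P1=M P2=I  mem[L1]=76
3. P1: load  L2  bus=[BusRd]  L2: P0=I P1=E P2=I  mem[L2]=80
4. P2: load  L0  bus=[BusRd]  L0: P0=I P1=I P2=E  mem[L0]=80
5. P1: store L3 := 47  bus=[BusRdX]  L3: P0=I P1=M P2=I  mem[L3]=90
6. P2: load  L1  bus=[BusRd]  L1: P0=I P1=O P2=S  mem[L1]=76
7. P0: store L3 := 31  bus=[BusRdX,Flush]  L3: P0=M P1=I P2=I  mem[L3]=47
8. P2: load  L1  bus=[-]  L1: P0=I P1=O P2=S  mem[L1]=76
9. P2: store L3 := 74  bus=[BusRdX,Flush]  L3: P0=I P1=I P2=M  mem[L3]=31
10. P0: store L1 := 31  bus=[BusRdX,Flush]  L1: P0=M P1=I P2=I  mem[L1]=64
11. P2: load  L1  bus=[BusRd]  L1: P0=O P1=I P2=S  mem[L1]=64
12. P2: load  L3  bus=[-]  L3: P0=I P1=I P2=M  mem[L3]=31
13. P0: load  L3  bus=[BusRd]  L3: P0=S P1=I P2=O  mem[L3]=31
14. P2: store L1 := 52  bus=[BusUpgr,Flush]  L1: P0=I P1=I P2=M  mem[L1]=31
15. P0: store L4 := 18  bus=[BusRdX]  L4: P0=M P1=I P2=I  mem[L4]=40
16. P1: load  L3  bus=[BusRd]  L3: P0=S P1=S P2=O  mem[L3]=31
17. P0: load  L3  bus=[-]  L3: P0=S P1=S P2=O  mem[L3]=31
18. P0: store L0 := 72  bus=[BusRdX]  L0: P0=M P1=I P2=I  mem[L0]=80
19. P1: load  L3  bus=[-]  L3: P0=S P1=S P2=O  mem[L3]=31
20. P0: store L1 := 60  bus=[BusRdX,Flush]  L1: P0=M P1=I P2=I  mem[L1]=52
21. P2: store L2 := 11  bus=[BusRdX]  L2: P0=I P1=I P2=M  mem[L2]=80
22. P0: load  L3  bus=[-]  L3: P0=S P1=S P2=O  mem[L3]=31
23. P0: store L0 := 64  bus=[-]  L0: P0=M P1=I P2=I  mem[L0]=80
24. P1: store L1 := 20  bus=[BusRdX,Flush]  L1: P0=I P1=M P2=I  mem[L1]=60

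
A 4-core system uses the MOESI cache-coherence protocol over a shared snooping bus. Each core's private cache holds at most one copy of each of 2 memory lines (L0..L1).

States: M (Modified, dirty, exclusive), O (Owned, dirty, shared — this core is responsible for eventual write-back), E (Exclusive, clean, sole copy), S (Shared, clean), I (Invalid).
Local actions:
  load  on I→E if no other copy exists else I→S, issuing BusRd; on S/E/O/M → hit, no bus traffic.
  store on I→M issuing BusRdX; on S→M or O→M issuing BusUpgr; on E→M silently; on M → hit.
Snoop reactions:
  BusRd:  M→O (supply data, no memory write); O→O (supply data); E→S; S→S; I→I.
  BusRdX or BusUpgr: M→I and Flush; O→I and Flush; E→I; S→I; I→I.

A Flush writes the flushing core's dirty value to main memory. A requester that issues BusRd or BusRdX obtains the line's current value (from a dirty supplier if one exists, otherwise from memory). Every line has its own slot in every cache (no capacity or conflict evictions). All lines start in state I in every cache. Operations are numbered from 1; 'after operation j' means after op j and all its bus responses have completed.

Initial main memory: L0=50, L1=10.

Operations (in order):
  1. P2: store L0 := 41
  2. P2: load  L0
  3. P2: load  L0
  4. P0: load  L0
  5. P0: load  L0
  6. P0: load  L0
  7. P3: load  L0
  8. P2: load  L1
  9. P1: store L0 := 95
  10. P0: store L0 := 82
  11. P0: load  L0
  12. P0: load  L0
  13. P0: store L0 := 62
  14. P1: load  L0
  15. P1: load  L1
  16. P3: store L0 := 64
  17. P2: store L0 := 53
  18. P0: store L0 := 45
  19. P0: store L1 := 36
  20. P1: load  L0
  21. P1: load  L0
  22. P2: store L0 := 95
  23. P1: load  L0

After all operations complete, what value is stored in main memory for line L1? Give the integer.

memory[L1] = 10

  op1 P2: store L0 := 41 → I/I/M/I on L0; bus BusRdX; mem=50
  op2 P2: load  L0 → I/I/M/I on L0; bus (none); mem=50
  op3 P2: load  L0 → I/I/M/I on L0; bus (none); mem=50
  op4 P0: load  L0 → S/I/O/I on L0; bus BusRd; mem=50
  op5 P0: load  L0 → S/I/O/I on L0; bus (none); mem=50
  op6 P0: load  L0 → S/I/O/I on L0; bus (none); mem=50
  op7 P3: load  L0 → S/I/O/S on L0; bus BusRd; mem=50
  op8 P2: load  L1 → I/I/E/I on L1; bus BusRd; mem=10
  op9 P1: store L0 := 95 → I/M/I/I on L0; bus BusRdX Flush; mem=41
  op10 P0: store L0 := 82 → M/I/I/I on L0; bus BusRdX Flush; mem=95
  op11 P0: load  L0 → M/I/I/I on L0; bus (none); mem=95
  op12 P0: load  L0 → M/I/I/I on L0; bus (none); mem=95
  op13 P0: store L0 := 62 → M/I/I/I on L0; bus (none); mem=95
  op14 P1: load  L0 → O/S/I/I on L0; bus BusRd; mem=95
  op15 P1: load  L1 → I/S/S/I on L1; bus BusRd; mem=10
  op16 P3: store L0 := 64 → I/I/I/M on L0; bus BusRdX Flush; mem=62
  op17 P2: store L0 := 53 → I/I/M/I on L0; bus BusRdX Flush; mem=64
  op18 P0: store L0 := 45 → M/I/I/I on L0; bus BusRdX Flush; mem=53
  op19 P0: store L1 := 36 → M/I/I/I on L1; bus BusRdX; mem=10
  op20 P1: load  L0 → O/S/I/I on L0; bus BusRd; mem=53
  op21 P1: load  L0 → O/S/I/I on L0; bus (none); mem=53
  op22 P2: store L0 := 95 → I/I/M/I on L0; bus BusRdX Flush; mem=45
  op23 P1: load  L0 → I/S/O/I on L0; bus BusRd; mem=45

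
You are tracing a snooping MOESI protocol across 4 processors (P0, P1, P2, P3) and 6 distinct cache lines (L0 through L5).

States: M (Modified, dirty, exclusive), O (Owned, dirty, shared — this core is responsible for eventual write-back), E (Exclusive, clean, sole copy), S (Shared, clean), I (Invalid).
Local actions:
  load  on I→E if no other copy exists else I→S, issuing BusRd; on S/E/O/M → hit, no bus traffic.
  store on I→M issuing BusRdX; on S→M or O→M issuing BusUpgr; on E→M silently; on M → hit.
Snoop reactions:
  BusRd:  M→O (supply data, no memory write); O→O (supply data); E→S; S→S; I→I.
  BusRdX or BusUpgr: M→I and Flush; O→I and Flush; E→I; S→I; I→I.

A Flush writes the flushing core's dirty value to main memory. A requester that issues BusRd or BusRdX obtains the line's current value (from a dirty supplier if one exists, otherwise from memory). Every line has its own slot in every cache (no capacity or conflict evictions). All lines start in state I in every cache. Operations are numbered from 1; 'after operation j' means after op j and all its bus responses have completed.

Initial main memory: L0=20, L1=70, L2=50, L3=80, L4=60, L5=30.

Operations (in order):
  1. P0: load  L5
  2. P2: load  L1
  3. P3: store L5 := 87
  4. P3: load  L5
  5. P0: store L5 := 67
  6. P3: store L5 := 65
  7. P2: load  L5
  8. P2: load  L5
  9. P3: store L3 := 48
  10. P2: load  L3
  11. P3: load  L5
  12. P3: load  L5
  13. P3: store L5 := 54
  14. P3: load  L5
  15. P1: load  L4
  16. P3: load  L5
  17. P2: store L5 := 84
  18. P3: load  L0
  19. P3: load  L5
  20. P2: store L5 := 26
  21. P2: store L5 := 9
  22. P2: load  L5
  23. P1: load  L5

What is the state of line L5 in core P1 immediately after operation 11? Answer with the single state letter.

state = I

[1] P0: load  L5 | P0:E(30), P1:I, P2:I, P3:I | bus: BusRd
[2] P2: load  L1 | P0:I, P1:I, P2:E(70), P3:I | bus: BusRd
[3] P3: store L5 := 87 | P0:I, P1:I, P2:I, P3:M(87) | bus: BusRdX
[4] P3: load  L5 | P0:I, P1:I, P2:I, P3:M(87) | bus: none
[5] P0: store L5 := 67 | P0:M(67), P1:I, P2:I, P3:I | bus: BusRdX,Flush
[6] P3: store L5 := 65 | P0:I, P1:I, P2:I, P3:M(65) | bus: BusRdX,Flush
[7] P2: load  L5 | P0:I, P1:I, P2:S(65), P3:O(65) | bus: BusRd
[8] P2: load  L5 | P0:I, P1:I, P2:S(65), P3:O(65) | bus: none
[9] P3: store L3 := 48 | P0:I, P1:I, P2:I, P3:M(48) | bus: BusRdX
[10] P2: load  L3 | P0:I, P1:I, P2:S(48), P3:O(48) | bus: BusRd
[11] P3: load  L5 | P0:I, P1:I, P2:S(65), P3:O(65) | bus: none
[12] P3: load  L5 | P0:I, P1:I, P2:S(65), P3:O(65) | bus: none
[13] P3: store L5 := 54 | P0:I, P1:I, P2:I, P3:M(54) | bus: BusUpgr
[14] P3: load  L5 | P0:I, P1:I, P2:I, P3:M(54) | bus: none
[15] P1: load  L4 | P0:I, P1:E(60), P2:I, P3:I | bus: BusRd
[16] P3: load  L5 | P0:I, P1:I, P2:I, P3:M(54) | bus: none
[17] P2: store L5 := 84 | P0:I, P1:I, P2:M(84), P3:I | bus: BusRdX,Flush
[18] P3: load  L0 | P0:I, P1:I, P2:I, P3:E(20) | bus: BusRd
[19] P3: load  L5 | P0:I, P1:I, P2:O(84), P3:S(84) | bus: BusRd
[20] P2: store L5 := 26 | P0:I, P1:I, P2:M(26), P3:I | bus: BusUpgr
[21] P2: store L5 := 9 | P0:I, P1:I, P2:M(9), P3:I | bus: none
[22] P2: load  L5 | P0:I, P1:I, P2:M(9), P3:I | bus: none
[23] P1: load  L5 | P0:I, P1:S(9), P2:O(9), P3:I | bus: BusRd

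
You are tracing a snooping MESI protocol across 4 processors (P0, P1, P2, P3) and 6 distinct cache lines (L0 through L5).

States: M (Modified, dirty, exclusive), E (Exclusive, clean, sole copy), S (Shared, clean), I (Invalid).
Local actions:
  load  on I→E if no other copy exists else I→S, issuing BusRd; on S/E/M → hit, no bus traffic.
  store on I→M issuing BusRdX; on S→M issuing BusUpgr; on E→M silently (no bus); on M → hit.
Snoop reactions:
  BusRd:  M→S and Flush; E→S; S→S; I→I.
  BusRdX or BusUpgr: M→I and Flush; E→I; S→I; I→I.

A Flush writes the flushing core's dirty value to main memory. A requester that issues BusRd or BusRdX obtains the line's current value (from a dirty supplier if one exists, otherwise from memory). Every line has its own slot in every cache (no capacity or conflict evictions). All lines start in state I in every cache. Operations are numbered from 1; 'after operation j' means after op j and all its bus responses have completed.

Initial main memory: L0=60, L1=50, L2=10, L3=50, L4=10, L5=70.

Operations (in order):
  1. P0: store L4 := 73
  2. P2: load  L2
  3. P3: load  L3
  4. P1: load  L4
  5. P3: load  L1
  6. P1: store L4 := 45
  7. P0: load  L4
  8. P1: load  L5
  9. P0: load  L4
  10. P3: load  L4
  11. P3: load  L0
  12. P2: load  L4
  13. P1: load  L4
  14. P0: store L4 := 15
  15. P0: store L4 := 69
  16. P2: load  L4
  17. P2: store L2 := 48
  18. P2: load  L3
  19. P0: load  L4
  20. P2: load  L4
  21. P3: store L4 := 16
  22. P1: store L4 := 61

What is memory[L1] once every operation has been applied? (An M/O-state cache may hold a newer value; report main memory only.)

[1] P0: store L4 := 73 | P0:M(73), P1:I, P2:I, P3:I | bus: BusRdX
[2] P2: load  L2 | P0:I, P1:I, P2:E(10), P3:I | bus: BusRd
[3] P3: load  L3 | P0:I, P1:I, P2:I, P3:E(50) | bus: BusRd
[4] P1: load  L4 | P0:S(73), P1:S(73), P2:I, P3:I | bus: BusRd,Flush
[5] P3: load  L1 | P0:I, P1:I, P2:I, P3:E(50) | bus: BusRd
[6] P1: store L4 := 45 | P0:I, P1:M(45), P2:I, P3:I | bus: BusUpgr
[7] P0: load  L4 | P0:S(45), P1:S(45), P2:I, P3:I | bus: BusRd,Flush
[8] P1: load  L5 | P0:I, P1:E(70), P2:I, P3:I | bus: BusRd
[9] P0: load  L4 | P0:S(45), P1:S(45), P2:I, P3:I | bus: none
[10] P3: load  L4 | P0:S(45), P1:S(45), P2:I, P3:S(45) | bus: BusRd
[11] P3: load  L0 | P0:I, P1:I, P2:I, P3:E(60) | bus: BusRd
[12] P2: load  L4 | P0:S(45), P1:S(45), P2:S(45), P3:S(45) | bus: BusRd
[13] P1: load  L4 | P0:S(45), P1:S(45), P2:S(45), P3:S(45) | bus: none
[14] P0: store L4 := 15 | P0:M(15), P1:I, P2:I, P3:I | bus: BusUpgr
[15] P0: store L4 := 69 | P0:M(69), P1:I, P2:I, P3:I | bus: none
[16] P2: load  L4 | P0:S(69), P1:I, P2:S(69), P3:I | bus: BusRd,Flush
[17] P2: store L2 := 48 | P0:I, P1:I, P2:M(48), P3:I | bus: none
[18] P2: load  L3 | P0:I, P1:I, P2:S(50), P3:S(50) | bus: BusRd
[19] P0: load  L4 | P0:S(69), P1:I, P2:S(69), P3:I | bus: none
[20] P2: load  L4 | P0:S(69), P1:I, P2:S(69), P3:I | bus: none
[21] P3: store L4 := 16 | P0:I, P1:I, P2:I, P3:M(16) | bus: BusRdX
[22] P1: store L4 := 61 | P0:I, P1:M(61), P2:I, P3:I | bus: BusRdX,Flush

memory[L1] = 50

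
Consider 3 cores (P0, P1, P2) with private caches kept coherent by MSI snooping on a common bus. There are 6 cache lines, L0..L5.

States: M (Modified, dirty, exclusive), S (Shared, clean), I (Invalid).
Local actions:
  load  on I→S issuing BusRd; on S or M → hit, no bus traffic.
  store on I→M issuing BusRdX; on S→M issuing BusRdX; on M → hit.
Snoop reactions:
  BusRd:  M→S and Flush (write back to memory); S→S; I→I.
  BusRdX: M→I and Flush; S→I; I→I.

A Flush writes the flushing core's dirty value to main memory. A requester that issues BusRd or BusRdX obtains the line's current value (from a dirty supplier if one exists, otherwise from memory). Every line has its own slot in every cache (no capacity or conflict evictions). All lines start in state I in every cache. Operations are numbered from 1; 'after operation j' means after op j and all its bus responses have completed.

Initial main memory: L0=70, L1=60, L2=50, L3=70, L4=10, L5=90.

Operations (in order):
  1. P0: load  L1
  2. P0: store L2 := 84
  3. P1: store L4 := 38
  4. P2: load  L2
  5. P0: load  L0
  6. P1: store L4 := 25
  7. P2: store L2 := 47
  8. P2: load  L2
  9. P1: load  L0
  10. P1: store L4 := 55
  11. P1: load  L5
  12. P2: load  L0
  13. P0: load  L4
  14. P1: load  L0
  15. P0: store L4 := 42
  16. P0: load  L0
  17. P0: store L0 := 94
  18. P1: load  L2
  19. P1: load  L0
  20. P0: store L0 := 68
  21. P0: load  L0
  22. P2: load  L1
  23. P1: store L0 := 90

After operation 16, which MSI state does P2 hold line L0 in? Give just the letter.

  op1 P0: load  L1 → S/I/I on L1; bus BusRd; mem=60
  op2 P0: store L2 := 84 → M/I/I on L2; bus BusRdX; mem=50
  op3 P1: store L4 := 38 → I/M/I on L4; bus BusRdX; mem=10
  op4 P2: load  L2 → S/I/S on L2; bus BusRd Flush; mem=84
  op5 P0: load  L0 → S/I/I on L0; bus BusRd; mem=70
  op6 P1: store L4 := 25 → I/M/I on L4; bus (none); mem=10
  op7 P2: store L2 := 47 → I/I/M on L2; bus BusRdX; mem=84
  op8 P2: load  L2 → I/I/M on L2; bus (none); mem=84
  op9 P1: load  L0 → S/S/I on L0; bus BusRd; mem=70
  op10 P1: store L4 := 55 → I/M/I on L4; bus (none); mem=10
  op11 P1: load  L5 → I/S/I on L5; bus BusRd; mem=90
  op12 P2: load  L0 → S/S/S on L0; bus BusRd; mem=70
  op13 P0: load  L4 → S/S/I on L4; bus BusRd Flush; mem=55
  op14 P1: load  L0 → S/S/S on L0; bus (none); mem=70
  op15 P0: store L4 := 42 → M/I/I on L4; bus BusRdX; mem=55
  op16 P0: load  L0 → S/S/S on L0; bus (none); mem=70
  op17 P0: store L0 := 94 → M/I/I on L0; bus BusRdX; mem=70
  op18 P1: load  L2 → I/S/S on L2; bus BusRd Flush; mem=47
  op19 P1: load  L0 → S/S/I on L0; bus BusRd Flush; mem=94
  op20 P0: store L0 := 68 → M/I/I on L0; bus BusRdX; mem=94
  op21 P0: load  L0 → M/I/I on L0; bus (none); mem=94
  op22 P2: load  L1 → S/I/S on L1; bus BusRd; mem=60
  op23 P1: store L0 := 90 → I/M/I on L0; bus BusRdX Flush; mem=68

state = S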